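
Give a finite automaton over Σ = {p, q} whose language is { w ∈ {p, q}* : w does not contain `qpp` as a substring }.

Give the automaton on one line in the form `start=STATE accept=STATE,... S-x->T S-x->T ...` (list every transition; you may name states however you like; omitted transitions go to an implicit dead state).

start=s0 accept=s0,s1,s2 s0-p->s0 s0-q->s1 s1-p->s2 s1-q->s1 s2-p->s3 s2-q->s1 s3-p->s3 s3-q->s3

This is the complement of 'contains `qpp`'. Use the same substring-matching states — s0 through s3 holding how much of `qpp` has just been matched — but flip the accepting set: everything except the trap s3 accepts.
4 states suffice.
        p   q  
>* s0   s0  s1 
 * s1   s2  s1 
 * s2   s3  s1 
   s3   s3  s3 
(> = start, * = accepting)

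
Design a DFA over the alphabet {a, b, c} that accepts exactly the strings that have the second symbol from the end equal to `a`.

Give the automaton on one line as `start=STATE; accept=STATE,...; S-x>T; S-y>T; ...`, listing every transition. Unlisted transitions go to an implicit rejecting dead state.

Because acceptance depends on a position counted from the end, the machine has to buffer the most recent 2 symbols. Make each state the string of the last up-to-2 symbols read; on input `x` shift the window left and append `x`. Accept when the buffered window has length 2 and begins with `a`.
          a    b    c  
>  q0     q1   q2   q3 
   q1     q4   q5   q6 
   q2     q7   q8   q9 
   q3    q10  q11  q12 
 * q4     q4   q5   q6 
 * q5     q7   q8   q9 
 * q6    q10  q11  q12 
   q7     q4   q5   q6 
   q8     q7   q8   q9 
   q9    q10  q11  q12 
   q10    q4   q5   q6 
   q11    q7   q8   q9 
   q12   q10  q11  q12 
(> = start, * = accepting)

start=q0; accept=q4,q5,q6; q0-a>q1; q0-b>q2; q0-c>q3; q1-a>q4; q1-b>q5; q1-c>q6; q2-a>q7; q2-b>q8; q2-c>q9; q3-a>q10; q3-b>q11; q3-c>q12; q4-a>q4; q4-b>q5; q4-c>q6; q5-a>q7; q5-b>q8; q5-c>q9; q6-a>q10; q6-b>q11; q6-c>q12; q7-a>q4; q7-b>q5; q7-c>q6; q8-a>q7; q8-b>q8; q8-c>q9; q9-a>q10; q9-b>q11; q9-c>q12; q10-a>q4; q10-b>q5; q10-c>q6; q11-a>q7; q11-b>q8; q11-c>q9; q12-a>q10; q12-b>q11; q12-c>q12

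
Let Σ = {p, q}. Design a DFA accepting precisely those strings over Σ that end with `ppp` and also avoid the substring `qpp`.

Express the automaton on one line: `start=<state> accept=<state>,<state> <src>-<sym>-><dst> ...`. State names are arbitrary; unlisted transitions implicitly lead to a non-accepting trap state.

Build one automaton per condition and run them in lockstep. The first has 4 states tracking how much of the suffix `ppp` has currently been matched; the second has 4 states tracking partial matches of the forbidden pattern `qpp`. A product state is a pair (one from each), accepting exactly when both do. Equivalent product states are then merged.
With 5 states:
        p   q  
>  S0   S1  S2 
   S1   S3  S2 
   S2   S2  S2 
   S3   S4  S2 
 * S4   S4  S2 
(> = start, * = accepting)

start=S0 accept=S4 S0-p->S1 S0-q->S2 S1-p->S3 S1-q->S2 S2-p->S2 S2-q->S2 S3-p->S4 S3-q->S2 S4-p->S4 S4-q->S2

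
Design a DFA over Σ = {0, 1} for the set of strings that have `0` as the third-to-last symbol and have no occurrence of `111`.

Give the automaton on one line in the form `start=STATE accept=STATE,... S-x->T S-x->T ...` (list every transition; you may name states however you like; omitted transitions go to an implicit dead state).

Handle the two conditions separately and then intersect. The first has 15 states tracking the last 3 symbols read; the second has 4 states tracking partial matches of the forbidden pattern `111`. A product state is a pair (one from each), accepting exactly when both do. After merging equivalent states the machine shrinks.
An 11-state machine:
          0    1  
>  S0     S1   S2 
   S1     S3   S4 
   S2     S1   S5 
   S3     S6   S7 
   S4     S8   S9 
   S5     S1  S10 
 * S6     S6   S7 
 * S7     S8   S9 
 * S8     S3   S4 
 * S9     S1  S10 
   S10   S10  S10 
(> = start, * = accepting)

start=S0 accept=S6,S7,S8,S9 S0-0->S1 S0-1->S2 S1-0->S3 S1-1->S4 S2-0->S1 S2-1->S5 S3-0->S6 S3-1->S7 S4-0->S8 S4-1->S9 S5-0->S1 S5-1->S10 S6-0->S6 S6-1->S7 S7-0->S8 S7-1->S9 S8-0->S3 S8-1->S4 S9-0->S1 S9-1->S10 S10-0->S10 S10-1->S10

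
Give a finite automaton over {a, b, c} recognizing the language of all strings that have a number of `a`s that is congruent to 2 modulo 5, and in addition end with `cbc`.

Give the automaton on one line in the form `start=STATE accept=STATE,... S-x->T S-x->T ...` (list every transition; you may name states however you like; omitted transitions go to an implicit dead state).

start=q0 accept=q16 q0-a->q1 q0-b->q0 q0-c->q2 q1-a->q3 q1-b->q1 q1-c->q4 q2-a->q1 q2-b->q5 q2-c->q2 q3-a->q6 q3-b->q3 q3-c->q7 q4-a->q3 q4-b->q8 q4-c->q4 q5-a->q1 q5-b->q0 q5-c->q9 q6-a->q10 q6-b->q6 q6-c->q11 q7-a->q6 q7-b->q12 q7-c->q7 q8-a->q3 q8-b->q1 q8-c->q13 q9-a->q1 q9-b->q5 q9-c->q2 q10-a->q0 q10-b->q10 q10-c->q14 q11-a->q10 q11-b->q15 q11-c->q11 q12-a->q6 q12-b->q3 q12-c->q16 q13-a->q3 q13-b->q8 q13-c->q4 q14-a->q0 q14-b->q17 q14-c->q14 q15-a->q10 q15-b->q6 q15-c->q18 q16-a->q6 q16-b->q12 q16-c->q7 q17-a->q0 q17-b->q10 q17-c->q19 q18-a->q10 q18-b->q15 q18-c->q11 q19-a->q0 q19-b->q17 q19-c->q14

Handle the two conditions separately and then intersect. One (5 states) tracks the count of `a`s modulo 5; the other (4 states) tracks how much of the suffix `cbc` has currently been matched. Each combined state is a pair, one component from each; accept when both components accept.
A 20-state machine:
          a    b    c  
>  q0     q1   q0   q2 
   q1     q3   q1   q4 
   q2     q1   q5   q2 
   q3     q6   q3   q7 
   q4     q3   q8   q4 
   q5     q1   q0   q9 
   q6    q10   q6  q11 
   q7     q6  q12   q7 
   q8     q3   q1  q13 
   q9     q1   q5   q2 
   q10    q0  q10  q14 
   q11   q10  q15  q11 
   q12    q6   q3  q16 
   q13    q3   q8   q4 
   q14    q0  q17  q14 
   q15   q10   q6  q18 
 * q16    q6  q12   q7 
   q17    q0  q10  q19 
   q18   q10  q15  q11 
   q19    q0  q17  q14 
(> = start, * = accepting)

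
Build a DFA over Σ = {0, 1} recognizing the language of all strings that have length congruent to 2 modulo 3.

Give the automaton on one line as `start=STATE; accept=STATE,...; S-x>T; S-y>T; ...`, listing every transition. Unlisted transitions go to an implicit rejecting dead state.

start=s0; accept=s2; s0-0>s1; s0-1>s1; s1-0>s2; s1-1>s2; s2-0>s0; s2-1>s0

Count input length modulo 3: every symbol advances one step around the cycle s0 → s1 → s2 → s0. Accept at s2.
3 states suffice.
        0   1  
>  s0   s1  s1 
   s1   s2  s2 
 * s2   s0  s0 
(> = start, * = accepting)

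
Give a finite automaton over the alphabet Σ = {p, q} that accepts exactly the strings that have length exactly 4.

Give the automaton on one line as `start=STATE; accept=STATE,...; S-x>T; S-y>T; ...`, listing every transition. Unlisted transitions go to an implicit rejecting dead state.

start=A; accept=E; A-p>B; A-q>B; B-p>C; B-q>C; C-p>D; C-q>D; D-p>E; D-q>E; E-p>F; E-q>F; F-p>F; F-q>F

Count input length up to 5: every symbol moves from A toward F, which means 'more than 4' and absorbs. Accept from {E}.
With 6 states:
       p  q 
>  A   B  B 
   B   C  C 
   C   D  D 
   D   E  E 
 * E   F  F 
   F   F  F 
(> = start, * = accepting)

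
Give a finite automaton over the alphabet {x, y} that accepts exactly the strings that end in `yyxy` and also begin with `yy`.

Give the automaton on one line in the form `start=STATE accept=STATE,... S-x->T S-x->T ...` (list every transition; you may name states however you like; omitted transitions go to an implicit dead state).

Run two small machines in parallel and take their product. One (5 states) tracks how much of the suffix `yyxy` has currently been matched; the other (4 states) tracks whether the input so far still matches the prefix `yy`. Each combined state is a pair, one component from each; accept when both components accept. Equivalent product states are then merged.
        x   y  
>  s0   s1  s2 
   s1   s1  s1 
   s2   s1  s3 
   s3   s4  s3 
   s4   s5  s6 
   s5   s5  s7 
 * s6   s5  s3 
   s7   s5  s3 
(> = start, * = accepting)

start=s0 accept=s6 s0-x->s1 s0-y->s2 s1-x->s1 s1-y->s1 s2-x->s1 s2-y->s3 s3-x->s4 s3-y->s3 s4-x->s5 s4-y->s6 s5-x->s5 s5-y->s7 s6-x->s5 s6-y->s3 s7-x->s5 s7-y->s3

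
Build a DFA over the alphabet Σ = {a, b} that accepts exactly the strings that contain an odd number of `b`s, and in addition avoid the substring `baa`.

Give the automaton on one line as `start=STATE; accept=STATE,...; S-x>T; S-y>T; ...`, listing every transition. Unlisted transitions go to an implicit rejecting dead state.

start=q0; accept=q1,q2; q0-a>q0; q0-b>q1; q1-a>q2; q1-b>q3; q2-a>q4; q2-b>q3; q3-a>q5; q3-b>q1; q4-a>q4; q4-b>q4; q5-a>q4; q5-b>q1

Run two small machines in parallel and take their product. The first has 2 states tracking the count of `b`s modulo 2; the second has 4 states tracking partial matches of the forbidden pattern `baa`. A product state is a pair (one from each), accepting exactly when both do. After merging equivalent states the machine shrinks.
A 6-state machine:
        a   b  
>  q0   q0  q1 
 * q1   q2  q3 
 * q2   q4  q3 
   q3   q5  q1 
   q4   q4  q4 
   q5   q4  q1 
(> = start, * = accepting)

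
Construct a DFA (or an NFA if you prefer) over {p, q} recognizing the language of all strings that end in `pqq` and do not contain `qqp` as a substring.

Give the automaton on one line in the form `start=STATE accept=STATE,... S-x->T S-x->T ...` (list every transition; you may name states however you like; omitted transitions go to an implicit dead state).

start=s0 accept=s5 s0-p->s1 s0-q->s2 s1-p->s1 s1-q->s3 s2-p->s1 s2-q->s4 s3-p->s1 s3-q->s5 s4-p->s6 s4-q->s4 s5-p->s6 s5-q->s4 s6-p->s6 s6-q->s7 s7-p->s6 s7-q->s8 s8-p->s6 s8-q->s9 s9-p->s6 s9-q->s9

Build one automaton per condition and run them in lockstep. The first has 4 states tracking how much of the suffix `pqq` has currently been matched; the second has 4 states tracking partial matches of the forbidden pattern `qqp`. A product state is a pair (one from each), accepting exactly when both do.
10 states suffice.
        p   q  
>  s0   s1  s2 
   s1   s1  s3 
   s2   s1  s4 
   s3   s1  s5 
   s4   s6  s4 
 * s5   s6  s4 
   s6   s6  s7 
   s7   s6  s8 
   s8   s6  s9 
   s9   s6  s9 
(> = start, * = accepting)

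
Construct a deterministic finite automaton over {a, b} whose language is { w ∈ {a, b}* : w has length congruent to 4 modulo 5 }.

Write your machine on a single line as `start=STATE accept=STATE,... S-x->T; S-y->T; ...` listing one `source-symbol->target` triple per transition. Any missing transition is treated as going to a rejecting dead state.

start=S0; accept=S4; S0-a->S1; S0-b->S1; S1-a->S2; S1-b->S2; S2-a->S3; S2-b->S3; S3-a->S4; S3-b->S4; S4-a->S0; S4-b->S0

Count input length modulo 5: every symbol advances one step around the cycle S0 → S1 → S2 → S3 → S4 → S0. Accept at S4.
5 states suffice.
        a   b  
>  S0   S1  S1 
   S1   S2  S2 
   S2   S3  S3 
   S3   S4  S4 
 * S4   S0  S0 
(> = start, * = accepting)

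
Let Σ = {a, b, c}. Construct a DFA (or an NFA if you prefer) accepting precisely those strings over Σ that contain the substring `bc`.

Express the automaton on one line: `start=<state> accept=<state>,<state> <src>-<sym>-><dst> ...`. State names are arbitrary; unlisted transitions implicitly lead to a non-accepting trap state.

States q0..q1 record the length of the longest prefix of `bc` that matches the current input suffix. Reaching q2 means `bc` has been seen, and we stay there forever. Accept from q2.
        a   b   c  
>  q0   q0  q1  q0 
   q1   q0  q1  q2 
 * q2   q2  q2  q2 
(> = start, * = accepting)

start=q0 accept=q2 q0-a->q0 q0-b->q1 q0-c->q0 q1-a->q0 q1-b->q1 q1-c->q2 q2-a->q2 q2-b->q2 q2-c->q2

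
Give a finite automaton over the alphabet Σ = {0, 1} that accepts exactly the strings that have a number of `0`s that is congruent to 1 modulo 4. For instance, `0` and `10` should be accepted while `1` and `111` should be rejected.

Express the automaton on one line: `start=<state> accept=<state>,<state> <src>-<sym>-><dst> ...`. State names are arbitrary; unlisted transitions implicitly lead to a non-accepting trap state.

start=s0 accept=s1 s0-0->s1 s0-1->s0 s1-0->s2 s1-1->s1 s2-0->s3 s2-1->s2 s3-0->s0 s3-1->s3

Keep the running count of `0`s modulo 4: each `0` advances along the cycle s0 → s1 → s2 → s3 → s0 while other symbols loop. Accept at s1.
4 states suffice.
        0   1  
>  s0   s1  s0 
 * s1   s2  s1 
   s2   s3  s2 
   s3   s0  s3 
(> = start, * = accepting)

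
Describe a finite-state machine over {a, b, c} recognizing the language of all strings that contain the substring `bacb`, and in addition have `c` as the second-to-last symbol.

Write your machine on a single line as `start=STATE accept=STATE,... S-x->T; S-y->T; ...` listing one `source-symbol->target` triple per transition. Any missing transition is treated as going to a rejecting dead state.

Build one automaton per condition and run them in lockstep. The first has 5 states tracking whether and how much of `bacb` has been seen; the second has 13 states tracking the last 2 symbols read. A product state is a pair (one from each), accepting exactly when both do. Minimizing collapses redundant product states.
        a   b   c  
>  q0   q0  q1  q0 
   q1   q2  q1  q0 
   q2   q0  q1  q3 
   q3   q0  q4  q0 
 * q4   q5  q5  q6 
   q5   q5  q5  q6 
   q6   q4  q4  q7 
 * q7   q4  q4  q7 
(> = start, * = accepting)

start=q0; accept=q4,q7; q0-a->q0; q0-b->q1; q0-c->q0; q1-a->q2; q1-b->q1; q1-c->q0; q2-a->q0; q2-b->q1; q2-c->q3; q3-a->q0; q3-b->q4; q3-c->q0; q4-a->q5; q4-b->q5; q4-c->q6; q5-a->q5; q5-b->q5; q5-c->q6; q6-a->q4; q6-b->q4; q6-c->q7; q7-a->q4; q7-b->q4; q7-c->q7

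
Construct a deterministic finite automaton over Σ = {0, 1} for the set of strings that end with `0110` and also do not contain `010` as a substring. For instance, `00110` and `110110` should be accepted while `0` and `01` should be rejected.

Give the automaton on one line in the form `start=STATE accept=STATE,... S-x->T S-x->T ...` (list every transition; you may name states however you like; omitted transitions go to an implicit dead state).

start=q0 accept=q5 q0-0->q1 q0-1->q0 q1-0->q1 q1-1->q2 q2-0->q3 q2-1->q4 q3-0->q3 q3-1->q3 q4-0->q5 q4-1->q0 q5-0->q1 q5-1->q2

Run two small machines in parallel and take their product. The first has 5 states tracking how much of the suffix `0110` has currently been matched; the second has 4 states tracking partial matches of the forbidden pattern `010`. A product state is a pair (one from each), accepting exactly when both do. Equivalent product states are then merged.
A 6-state machine:
        0   1  
>  q0   q1  q0 
   q1   q1  q2 
   q2   q3  q4 
   q3   q3  q3 
   q4   q5  q0 
 * q5   q1  q2 
(> = start, * = accepting)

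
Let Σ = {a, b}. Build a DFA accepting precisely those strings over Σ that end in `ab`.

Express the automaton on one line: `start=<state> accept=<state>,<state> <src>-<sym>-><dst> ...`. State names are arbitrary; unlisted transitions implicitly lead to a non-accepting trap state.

Let each state record the length of the longest suffix of the input read so far that is also a prefix of `ab`. q1 means the last symbol is `a`; q2 means the last 2 symbols are `ab`. Accept only at q2, where the string currently ends in `ab`.
3 states suffice.
        a   b  
>  q0   q1  q0 
   q1   q1  q2 
 * q2   q1  q0 
(> = start, * = accepting)

start=q0 accept=q2 q0-a->q1 q0-b->q0 q1-a->q1 q1-b->q2 q2-a->q1 q2-b->q0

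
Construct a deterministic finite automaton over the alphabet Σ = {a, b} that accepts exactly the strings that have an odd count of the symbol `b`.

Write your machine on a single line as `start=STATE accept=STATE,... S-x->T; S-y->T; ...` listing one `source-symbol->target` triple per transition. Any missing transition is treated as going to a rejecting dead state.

The only thing that matters is how many `b`s have appeared, reduced mod 2. Use one state per residue: s0 for 0, …, s1 for 1. Reading `b` moves to the next residue; anything else stays put. s1 is accepting.
        a   b  
>  s0   s0  s1 
 * s1   s1  s0 
(> = start, * = accepting)

start=s0; accept=s1; s0-a->s0; s0-b->s1; s1-a->s1; s1-b->s0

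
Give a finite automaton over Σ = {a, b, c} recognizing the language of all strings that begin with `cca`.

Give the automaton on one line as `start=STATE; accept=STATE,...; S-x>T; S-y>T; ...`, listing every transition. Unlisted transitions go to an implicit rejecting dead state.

Check the first 3 symbols one by one: q0 through q2 record how many have matched `cca` so far; any wrong symbol goes to the dead state q4. After all 3 match we enter the accepting sink q3.
        a   b   c  
>  q0   q4  q4  q1 
   q1   q4  q4  q2 
   q2   q3  q4  q4 
 * q3   q3  q3  q3 
   q4   q4  q4  q4 
(> = start, * = accepting)

start=q0; accept=q3; q0-a>q4; q0-b>q4; q0-c>q1; q1-a>q4; q1-b>q4; q1-c>q2; q2-a>q3; q2-b>q4; q2-c>q4; q3-a>q3; q3-b>q3; q3-c>q3; q4-a>q4; q4-b>q4; q4-c>q4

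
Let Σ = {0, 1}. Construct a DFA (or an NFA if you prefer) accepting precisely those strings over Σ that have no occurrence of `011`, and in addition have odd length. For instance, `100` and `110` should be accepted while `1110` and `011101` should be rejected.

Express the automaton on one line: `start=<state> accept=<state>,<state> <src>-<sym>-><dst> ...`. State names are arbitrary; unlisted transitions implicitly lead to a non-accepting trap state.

start=s0 accept=s1,s2,s5 s0-0->s1 s0-1->s2 s1-0->s3 s1-1->s4 s2-0->s3 s2-1->s0 s3-0->s1 s3-1->s5 s4-0->s1 s4-1->s6 s5-0->s3 s5-1->s7 s6-0->s7 s6-1->s7 s7-0->s6 s7-1->s6

Build one automaton per condition and run them in lockstep. The first has 4 states tracking partial matches of the forbidden pattern `011`; the second has 2 states tracking the input length modulo 2. A product state is a pair (one from each), accepting exactly when both do.
An 8-state machine:
        0   1  
>  s0   s1  s2 
 * s1   s3  s4 
 * s2   s3  s0 
   s3   s1  s5 
   s4   s1  s6 
 * s5   s3  s7 
   s6   s7  s7 
   s7   s6  s6 
(> = start, * = accepting)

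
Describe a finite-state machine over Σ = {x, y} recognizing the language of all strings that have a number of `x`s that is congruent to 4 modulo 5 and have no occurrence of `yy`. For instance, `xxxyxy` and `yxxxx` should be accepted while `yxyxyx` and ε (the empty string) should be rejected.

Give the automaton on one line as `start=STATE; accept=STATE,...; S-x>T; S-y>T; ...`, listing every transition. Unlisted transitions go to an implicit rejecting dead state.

Run two small machines in parallel and take their product. One (5 states) tracks the count of `x`s modulo 5; the other (3 states) tracks partial matches of the forbidden pattern `yy`. Each combined state is a pair, one component from each; accept when both components accept. After merging equivalent states the machine shrinks.
11 states suffice.
       x  y 
>  A   B  C 
   B   D  E 
   C   B  F 
   D   G  H 
   E   D  F 
   F   F  F 
   G   I  J 
   H   G  F 
 * I   A  K 
   J   I  F 
 * K   A  F 
(> = start, * = accepting)

start=A; accept=I,K; A-x>B; A-y>C; B-x>D; B-y>E; C-x>B; C-y>F; D-x>G; D-y>H; E-x>D; E-y>F; F-x>F; F-y>F; G-x>I; G-y>J; H-x>G; H-y>F; I-x>A; I-y>K; J-x>I; J-y>F; K-x>A; K-y>F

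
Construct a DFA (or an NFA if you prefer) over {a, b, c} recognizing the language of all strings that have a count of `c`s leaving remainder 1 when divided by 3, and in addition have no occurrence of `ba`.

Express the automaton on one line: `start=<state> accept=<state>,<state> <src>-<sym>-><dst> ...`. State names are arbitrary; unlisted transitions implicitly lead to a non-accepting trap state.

Run two small machines in parallel and take their product. One (3 states) tracks the count of `c`s modulo 3; the other (3 states) tracks partial matches of the forbidden pattern `ba`. Each combined state is a pair, one component from each; accept when both components accept.
        a   b   c  
>  q0   q0  q1  q2 
   q1   q3  q1  q2 
 * q2   q2  q4  q5 
   q3   q3  q3  q6 
 * q4   q6  q4  q5 
   q5   q5  q7  q0 
   q6   q6  q6  q8 
   q7   q8  q7  q0 
   q8   q8  q8  q3 
(> = start, * = accepting)

start=q0 accept=q2,q4 q0-a->q0 q0-b->q1 q0-c->q2 q1-a->q3 q1-b->q1 q1-c->q2 q2-a->q2 q2-b->q4 q2-c->q5 q3-a->q3 q3-b->q3 q3-c->q6 q4-a->q6 q4-b->q4 q4-c->q5 q5-a->q5 q5-b->q7 q5-c->q0 q6-a->q6 q6-b->q6 q6-c->q8 q7-a->q8 q7-b->q7 q7-c->q0 q8-a->q8 q8-b->q8 q8-c->q3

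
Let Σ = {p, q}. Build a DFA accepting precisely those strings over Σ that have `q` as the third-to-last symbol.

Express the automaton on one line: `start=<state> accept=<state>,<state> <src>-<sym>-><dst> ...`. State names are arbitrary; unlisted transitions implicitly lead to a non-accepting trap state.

start=A accept=L,M,N,O A-p->B A-q->C B-p->D B-q->E C-p->F C-q->G D-p->H D-q->I E-p->J E-q->K F-p->L F-q->M G-p->N G-q->O H-p->H H-q->I I-p->J I-q->K J-p->L J-q->M K-p->N K-q->O L-p->H L-q->I M-p->J M-q->K N-p->L N-q->M O-p->N O-q->O

Because acceptance depends on a position counted from the end, the machine has to buffer the most recent 3 symbols. Make each state the string of the last up-to-3 symbols read; on input `x` shift the window left and append `x`. Accept when the buffered window has length 3 and begins with `q`.
A 15-state machine:
       p  q 
>  A   B  C 
   B   D  E 
   C   F  G 
   D   H  I 
   E   J  K 
   F   L  M 
   G   N  O 
   H   H  I 
   I   J  K 
   J   L  M 
   K   N  O 
 * L   H  I 
 * M   J  K 
 * N   L  M 
 * O   N  O 
(> = start, * = accepting)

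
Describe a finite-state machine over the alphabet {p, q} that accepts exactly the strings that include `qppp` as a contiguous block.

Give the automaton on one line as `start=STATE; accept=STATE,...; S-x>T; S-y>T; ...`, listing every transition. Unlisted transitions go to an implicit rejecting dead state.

Track how much of `qppp` has been matched so far: state S0 is no progress, S4 is the absorbing accept state reached once `qppp` has occurred. Intermediate states record partial matches; on a mismatch, fall back to the longest reusable overlap.
With 5 states:
        p   q  
>  S0   S0  S1 
   S1   S2  S1 
   S2   S3  S1 
   S3   S4  S1 
 * S4   S4  S4 
(> = start, * = accepting)

start=S0; accept=S4; S0-p>S0; S0-q>S1; S1-p>S2; S1-q>S1; S2-p>S3; S2-q>S1; S3-p>S4; S3-q>S1; S4-p>S4; S4-q>S4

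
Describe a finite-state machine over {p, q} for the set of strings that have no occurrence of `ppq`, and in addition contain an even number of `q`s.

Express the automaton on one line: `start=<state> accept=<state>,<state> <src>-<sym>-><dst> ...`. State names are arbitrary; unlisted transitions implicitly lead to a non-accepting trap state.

start=S0 accept=S0,S1,S3 S0-p->S1 S0-q->S2 S1-p->S3 S1-q->S2 S2-p->S4 S2-q->S0 S3-p->S3 S3-q->S5 S4-p->S6 S4-q->S0 S5-p->S5 S5-q->S7 S6-p->S6 S6-q->S7 S7-p->S7 S7-q->S5

Handle the two conditions separately and then intersect. The first has 4 states tracking partial matches of the forbidden pattern `ppq`; the second has 2 states tracking the count of `q`s modulo 2. A product state is a pair (one from each), accepting exactly when both do.
        p   q  
>* S0   S1  S2 
 * S1   S3  S2 
   S2   S4  S0 
 * S3   S3  S5 
   S4   S6  S0 
   S5   S5  S7 
   S6   S6  S7 
   S7   S7  S5 
(> = start, * = accepting)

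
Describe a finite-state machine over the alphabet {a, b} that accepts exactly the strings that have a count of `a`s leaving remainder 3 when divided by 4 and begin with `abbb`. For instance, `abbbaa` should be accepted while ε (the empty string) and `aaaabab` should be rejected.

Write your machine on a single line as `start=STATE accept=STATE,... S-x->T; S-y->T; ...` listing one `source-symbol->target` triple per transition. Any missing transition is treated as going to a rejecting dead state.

start=q0; accept=q10; q0-a->q1; q0-b->q2; q1-a->q3; q1-b->q4; q2-a->q5; q2-b->q2; q3-a->q6; q3-b->q3; q4-a->q3; q4-b->q7; q5-a->q3; q5-b->q5; q6-a->q2; q6-b->q6; q7-a->q3; q7-b->q8; q8-a->q9; q8-b->q8; q9-a->q10; q9-b->q9; q10-a->q11; q10-b->q10; q11-a->q8; q11-b->q11

Handle the two conditions separately and then intersect. One (4 states) tracks the count of `a`s modulo 4; the other (6 states) tracks whether the input so far still matches the prefix `abbb`. Each combined state is a pair, one component from each; accept when both components accept.
12 states suffice.
          a    b  
>  q0     q1   q2 
   q1     q3   q4 
   q2     q5   q2 
   q3     q6   q3 
   q4     q3   q7 
   q5     q3   q5 
   q6     q2   q6 
   q7     q3   q8 
   q8     q9   q8 
   q9    q10   q9 
 * q10   q11  q10 
   q11    q8  q11 
(> = start, * = accepting)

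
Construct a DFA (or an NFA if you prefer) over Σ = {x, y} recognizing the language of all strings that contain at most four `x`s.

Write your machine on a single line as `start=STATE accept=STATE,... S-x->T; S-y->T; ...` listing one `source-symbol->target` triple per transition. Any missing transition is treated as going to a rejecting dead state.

Count `x`s, saturating at 5: states q0 through q4 mean 0 through 4 `x`s seen; q5 means more than 4. Each `x` increments (capped at q5); other symbols loop. Accept from {q0, q1, q2, q3, q4}.
        x   y  
>* q0   q1  q0 
 * q1   q2  q1 
 * q2   q3  q2 
 * q3   q4  q3 
 * q4   q5  q4 
   q5   q5  q5 
(> = start, * = accepting)

start=q0; accept=q0,q1,q2,q3,q4; q0-x->q1; q0-y->q0; q1-x->q2; q1-y->q1; q2-x->q3; q2-y->q2; q3-x->q4; q3-y->q3; q4-x->q5; q4-y->q4; q5-x->q5; q5-y->q5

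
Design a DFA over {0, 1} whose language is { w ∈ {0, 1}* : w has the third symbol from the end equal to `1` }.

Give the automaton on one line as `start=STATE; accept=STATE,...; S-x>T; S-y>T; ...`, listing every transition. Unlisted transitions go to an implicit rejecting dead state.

A DFA must remember the last 3 symbols (since which symbol is third-to-last isn't known until the input ends). Use one state per possible window of the last ≤3 symbols; accept from those whose window starts with `1`.
          0    1  
>  q0     q1   q2 
   q1     q3   q4 
   q2     q5   q6 
   q3     q7   q8 
   q4     q9  q10 
   q5    q11  q12 
   q6    q13  q14 
   q7     q7   q8 
   q8     q9  q10 
   q9    q11  q12 
   q10   q13  q14 
 * q11    q7   q8 
 * q12    q9  q10 
 * q13   q11  q12 
 * q14   q13  q14 
(> = start, * = accepting)

start=q0; accept=q11,q12,q13,q14; q0-0>q1; q0-1>q2; q1-0>q3; q1-1>q4; q2-0>q5; q2-1>q6; q3-0>q7; q3-1>q8; q4-0>q9; q4-1>q10; q5-0>q11; q5-1>q12; q6-0>q13; q6-1>q14; q7-0>q7; q7-1>q8; q8-0>q9; q8-1>q10; q9-0>q11; q9-1>q12; q10-0>q13; q10-1>q14; q11-0>q7; q11-1>q8; q12-0>q9; q12-1>q10; q13-0>q11; q13-1>q12; q14-0>q13; q14-1>q14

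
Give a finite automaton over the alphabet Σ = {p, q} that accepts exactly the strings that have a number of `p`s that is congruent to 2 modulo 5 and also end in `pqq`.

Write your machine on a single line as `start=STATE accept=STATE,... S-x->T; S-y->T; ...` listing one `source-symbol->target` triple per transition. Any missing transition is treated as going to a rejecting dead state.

start=A; accept=G; A-p->B; A-q->A; B-p->C; B-q->B; C-p->D; C-q->E; D-p->F; D-q->D; E-p->D; E-q->G; F-p->A; F-q->F; G-p->D; G-q->H; H-p->D; H-q->H

Run two small machines in parallel and take their product. One (5 states) tracks the count of `p`s modulo 5; the other (4 states) tracks how much of the suffix `pqq` has currently been matched. Each combined state is a pair, one component from each; accept when both components accept. After merging equivalent states the machine shrinks.
       p  q 
>  A   B  A 
   B   C  B 
   C   D  E 
   D   F  D 
   E   D  G 
   F   A  F 
 * G   D  H 
   H   D  H 
(> = start, * = accepting)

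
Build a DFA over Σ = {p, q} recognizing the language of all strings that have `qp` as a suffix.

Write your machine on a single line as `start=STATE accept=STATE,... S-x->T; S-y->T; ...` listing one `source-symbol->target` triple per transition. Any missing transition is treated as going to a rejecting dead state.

start=S0; accept=S2; S0-p->S0; S0-q->S1; S1-p->S2; S1-q->S1; S2-p->S0; S2-q->S1

Remember how much of `qp` the current input suffix matches. State S0 means no match yet; S1 means the last symbol is `q`; S2 means the last 2 symbols are `qp`. Only S2 accepts. On a mismatch, fall back to the longest proper suffix that is still a prefix of `qp`.
        p   q  
>  S0   S0  S1 
   S1   S2  S1 
 * S2   S0  S1 
(> = start, * = accepting)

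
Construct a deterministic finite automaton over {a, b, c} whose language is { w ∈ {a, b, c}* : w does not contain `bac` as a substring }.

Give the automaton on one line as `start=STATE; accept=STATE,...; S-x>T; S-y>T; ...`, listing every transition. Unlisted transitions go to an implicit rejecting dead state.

start=q0; accept=q0,q1,q2; q0-a>q0; q0-b>q1; q0-c>q0; q1-a>q2; q1-b>q1; q1-c>q0; q2-a>q0; q2-b>q1; q2-c>q3; q3-a>q3; q3-b>q3; q3-c>q3

Track partial matches of the forbidden pattern `bac`. State q3 is a dead state reached once `bac` has occurred; every other state accepts. q0 means no part of `bac` is currently matched.
4 states suffice.
        a   b   c  
>* q0   q0  q1  q0 
 * q1   q2  q1  q0 
 * q2   q0  q1  q3 
   q3   q3  q3  q3 
(> = start, * = accepting)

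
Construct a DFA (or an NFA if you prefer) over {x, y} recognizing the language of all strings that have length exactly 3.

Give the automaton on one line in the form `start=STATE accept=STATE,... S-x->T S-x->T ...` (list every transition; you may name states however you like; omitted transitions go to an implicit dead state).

Count input length up to 4: every symbol moves from s0 toward s4, which means 'more than 3' and absorbs. Accept from {s3}.
A 5-state machine:
        x   y  
>  s0   s1  s1 
   s1   s2  s2 
   s2   s3  s3 
 * s3   s4  s4 
   s4   s4  s4 
(> = start, * = accepting)

start=s0 accept=s3 s0-x->s1 s0-y->s1 s1-x->s2 s1-y->s2 s2-x->s3 s2-y->s3 s3-x->s4 s3-y->s4 s4-x->s4 s4-y->s4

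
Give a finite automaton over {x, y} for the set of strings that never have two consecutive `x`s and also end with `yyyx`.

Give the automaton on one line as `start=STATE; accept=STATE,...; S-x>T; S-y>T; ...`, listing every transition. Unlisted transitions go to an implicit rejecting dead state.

start=q0; accept=q6; q0-x>q1; q0-y>q2; q1-x>q3; q1-y>q2; q2-x>q1; q2-y>q4; q3-x>q3; q3-y>q3; q4-x>q1; q4-y>q5; q5-x>q6; q5-y>q5; q6-x>q3; q6-y>q2

Build one automaton per condition and run them in lockstep. The first has 3 states tracking partial matches of the forbidden pattern `xx`; the second has 5 states tracking how much of the suffix `yyyx` has currently been matched. A product state is a pair (one from each), accepting exactly when both do. Minimizing collapses redundant product states.
7 states suffice.
        x   y  
>  q0   q1  q2 
   q1   q3  q2 
   q2   q1  q4 
   q3   q3  q3 
   q4   q1  q5 
   q5   q6  q5 
 * q6   q3  q2 
(> = start, * = accepting)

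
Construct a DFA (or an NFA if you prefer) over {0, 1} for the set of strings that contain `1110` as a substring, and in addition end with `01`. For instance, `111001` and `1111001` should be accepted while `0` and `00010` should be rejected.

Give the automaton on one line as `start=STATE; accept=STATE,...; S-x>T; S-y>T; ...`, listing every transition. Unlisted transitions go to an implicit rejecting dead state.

Build one automaton per condition and run them in lockstep. One (5 states) tracks whether and how much of `1110` has been seen; the other (3 states) tracks how much of the suffix `01` has currently been matched. Each combined state is a pair, one component from each; accept when both components accept. Minimizing collapses redundant product states.
With 6 states:
        0   1  
>  q0   q0  q1 
   q1   q0  q2 
   q2   q0  q3 
   q3   q4  q3 
   q4   q4  q5 
 * q5   q4  q3 
(> = start, * = accepting)

start=q0; accept=q5; q0-0>q0; q0-1>q1; q1-0>q0; q1-1>q2; q2-0>q0; q2-1>q3; q3-0>q4; q3-1>q3; q4-0>q4; q4-1>q5; q5-0>q4; q5-1>q3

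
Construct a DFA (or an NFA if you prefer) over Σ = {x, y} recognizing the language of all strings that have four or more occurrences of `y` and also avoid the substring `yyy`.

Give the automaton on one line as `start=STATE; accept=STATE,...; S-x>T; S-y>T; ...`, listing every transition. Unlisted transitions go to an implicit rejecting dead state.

Handle the two conditions separately and then intersect. One (6 states) tracks the count of `y`s, saturating at 5; the other (4 states) tracks partial matches of the forbidden pattern `yyy`. Each combined state is a pair, one component from each; accept when both components accept. After merging equivalent states the machine shrinks.
With 13 states:
          x    y  
>  s0     s0   s1 
   s1     s2   s3 
   s2     s2   s4 
   s3     s5   s6 
   s4     s5   s7 
   s5     s5   s8 
   s6     s6   s6 
   s7     s9   s6 
   s8     s9  s10 
   s9     s9  s11 
 * s10   s12   s6 
 * s11   s12  s10 
 * s12   s12  s11 
(> = start, * = accepting)

start=s0; accept=s10,s11,s12; s0-x>s0; s0-y>s1; s1-x>s2; s1-y>s3; s2-x>s2; s2-y>s4; s3-x>s5; s3-y>s6; s4-x>s5; s4-y>s7; s5-x>s5; s5-y>s8; s6-x>s6; s6-y>s6; s7-x>s9; s7-y>s6; s8-x>s9; s8-y>s10; s9-x>s9; s9-y>s11; s10-x>s12; s10-y>s6; s11-x>s12; s11-y>s10; s12-x>s12; s12-y>s11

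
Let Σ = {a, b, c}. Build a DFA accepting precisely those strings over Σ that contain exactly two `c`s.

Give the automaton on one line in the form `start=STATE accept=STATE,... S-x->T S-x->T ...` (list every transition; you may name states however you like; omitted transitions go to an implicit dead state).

start=S0 accept=S2 S0-a->S0 S0-b->S0 S0-c->S1 S1-a->S1 S1-b->S1 S1-c->S2 S2-a->S2 S2-b->S2 S2-c->S3 S3-a->S3 S3-b->S3 S3-c->S3

Count `c`s, saturating at 3: states S0 through S2 mean 0 through 2 `c`s seen; S3 means more than 2. Each `c` increments (capped at S3); other symbols loop. Accept from {S2}.
A 4-state machine:
        a   b   c  
>  S0   S0  S0  S1 
   S1   S1  S1  S2 
 * S2   S2  S2  S3 
   S3   S3  S3  S3 
(> = start, * = accepting)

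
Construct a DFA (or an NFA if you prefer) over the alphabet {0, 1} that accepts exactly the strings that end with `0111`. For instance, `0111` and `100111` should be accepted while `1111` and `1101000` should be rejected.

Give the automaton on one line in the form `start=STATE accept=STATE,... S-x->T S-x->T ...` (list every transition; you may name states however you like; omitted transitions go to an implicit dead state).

start=s0 accept=s4 s0-0->s1 s0-1->s0 s1-0->s1 s1-1->s2 s2-0->s1 s2-1->s3 s3-0->s1 s3-1->s4 s4-0->s1 s4-1->s0

Let each state record the length of the longest suffix of the input read so far that is also a prefix of `0111`. s1 means the last symbol is `0`; s2 means the last 2 symbols are `01`; s3 means the last 3 symbols are `011`; s4 means the last 4 symbols are `0111`. Accept only at s4, where the string currently ends in `0111`.
        0   1  
>  s0   s1  s0 
   s1   s1  s2 
   s2   s1  s3 
   s3   s1  s4 
 * s4   s1  s0 
(> = start, * = accepting)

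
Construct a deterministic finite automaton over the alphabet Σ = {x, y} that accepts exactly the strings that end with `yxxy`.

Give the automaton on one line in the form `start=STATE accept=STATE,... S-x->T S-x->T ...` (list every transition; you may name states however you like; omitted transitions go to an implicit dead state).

start=s0 accept=s4 s0-x->s0 s0-y->s1 s1-x->s2 s1-y->s1 s2-x->s3 s2-y->s1 s3-x->s0 s3-y->s4 s4-x->s2 s4-y->s1

Remember how much of `yxxy` the current input suffix matches. State s0 means no match yet; s1 means the last symbol is `y`; s2 means the last 2 symbols are `yx`; s3 means the last 3 symbols are `yxx`; s4 means the last 4 symbols are `yxxy`. Only s4 accepts. On a mismatch, fall back to the longest proper suffix that is still a prefix of `yxxy`.
A 5-state machine:
        x   y  
>  s0   s0  s1 
   s1   s2  s1 
   s2   s3  s1 
   s3   s0  s4 
 * s4   s2  s1 
(> = start, * = accepting)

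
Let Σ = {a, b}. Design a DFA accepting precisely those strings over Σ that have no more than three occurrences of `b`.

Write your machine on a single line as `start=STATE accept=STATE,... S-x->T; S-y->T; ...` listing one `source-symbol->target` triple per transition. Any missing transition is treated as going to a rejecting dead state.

Only the number of `b`s matters, and only up to 4. Make a chain q0 → q1 → q2 → q3 → q4 advanced by each `b` (with q4 absorbing); every other symbol self-loops. The accepting set is {q0, q1, q2, q3}.
With 5 states:
        a   b  
>* q0   q0  q1 
 * q1   q1  q2 
 * q2   q2  q3 
 * q3   q3  q4 
   q4   q4  q4 
(> = start, * = accepting)

start=q0; accept=q0,q1,q2,q3; q0-a->q0; q0-b->q1; q1-a->q1; q1-b->q2; q2-a->q2; q2-b->q3; q3-a->q3; q3-b->q4; q4-a->q4; q4-b->q4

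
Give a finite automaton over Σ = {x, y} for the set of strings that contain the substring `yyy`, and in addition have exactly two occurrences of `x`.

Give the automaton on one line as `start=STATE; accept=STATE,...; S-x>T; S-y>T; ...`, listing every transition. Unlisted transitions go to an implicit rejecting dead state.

Run two small machines in parallel and take their product. One (4 states) tracks whether and how much of `yyy` has been seen; the other (4 states) tracks the count of `x`s, saturating at 3. Each combined state is a pair, one component from each; accept when both components accept.
          x    y  
>  q0     q1   q2 
   q1     q3   q4 
   q2     q1   q5 
   q3     q6   q7 
   q4     q3   q8 
   q5     q1   q9 
   q6     q6  q10 
   q7     q6  q11 
   q8     q3  q12 
   q9    q12   q9 
   q10    q6  q13 
   q11    q6  q14 
   q12   q14  q12 
   q13    q6  q15 
 * q14   q15  q14 
   q15   q15  q15 
(> = start, * = accepting)

start=q0; accept=q14; q0-x>q1; q0-y>q2; q1-x>q3; q1-y>q4; q2-x>q1; q2-y>q5; q3-x>q6; q3-y>q7; q4-x>q3; q4-y>q8; q5-x>q1; q5-y>q9; q6-x>q6; q6-y>q10; q7-x>q6; q7-y>q11; q8-x>q3; q8-y>q12; q9-x>q12; q9-y>q9; q10-x>q6; q10-y>q13; q11-x>q6; q11-y>q14; q12-x>q14; q12-y>q12; q13-x>q6; q13-y>q15; q14-x>q15; q14-y>q14; q15-x>q15; q15-y>q15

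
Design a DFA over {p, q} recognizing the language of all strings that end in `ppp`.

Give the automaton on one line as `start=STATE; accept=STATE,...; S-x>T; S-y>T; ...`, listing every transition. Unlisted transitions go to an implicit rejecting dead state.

Remember how much of `ppp` the current input suffix matches. State S0 means no match yet; S1 means the last symbol is `p`; S2 means the last 2 symbols are `pp`; S3 means the last 3 symbols are `ppp`. Only S3 accepts. On a mismatch, fall back to the longest proper suffix that is still a prefix of `ppp`.
With 4 states:
        p   q  
>  S0   S1  S0 
   S1   S2  S0 
   S2   S3  S0 
 * S3   S3  S0 
(> = start, * = accepting)

start=S0; accept=S3; S0-p>S1; S0-q>S0; S1-p>S2; S1-q>S0; S2-p>S3; S2-q>S0; S3-p>S3; S3-q>S0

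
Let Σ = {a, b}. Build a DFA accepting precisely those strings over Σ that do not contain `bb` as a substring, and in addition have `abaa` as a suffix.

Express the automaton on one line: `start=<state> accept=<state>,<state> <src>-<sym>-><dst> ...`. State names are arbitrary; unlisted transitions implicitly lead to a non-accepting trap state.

start=S0 accept=S7 S0-a->S1 S0-b->S2 S1-a->S1 S1-b->S3 S2-a->S1 S2-b->S4 S3-a->S5 S3-b->S4 S4-a->S6 S4-b->S4 S5-a->S7 S5-b->S3 S6-a->S6 S6-b->S8 S7-a->S1 S7-b->S3 S8-a->S9 S8-b->S4 S9-a->S10 S9-b->S8 S10-a->S6 S10-b->S8

Run two small machines in parallel and take their product. The first has 3 states tracking partial matches of the forbidden pattern `bb`; the second has 5 states tracking how much of the suffix `abaa` has currently been matched. A product state is a pair (one from each), accepting exactly when both do.
          a    b  
>  S0     S1   S2 
   S1     S1   S3 
   S2     S1   S4 
   S3     S5   S4 
   S4     S6   S4 
   S5     S7   S3 
   S6     S6   S8 
 * S7     S1   S3 
   S8     S9   S4 
   S9    S10   S8 
   S10    S6   S8 
(> = start, * = accepting)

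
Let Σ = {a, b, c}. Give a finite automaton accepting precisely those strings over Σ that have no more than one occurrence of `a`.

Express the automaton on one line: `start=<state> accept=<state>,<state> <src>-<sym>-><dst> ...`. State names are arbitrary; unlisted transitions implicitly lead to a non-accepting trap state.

start=q0 accept=q0,q1 q0-a->q1 q0-b->q0 q0-c->q0 q1-a->q2 q1-b->q1 q1-c->q1 q2-a->q2 q2-b->q2 q2-c->q2

Only the number of `a`s matters, and only up to 2. Make a chain q0 → q1 → q2 advanced by each `a` (with q2 absorbing); every other symbol self-loops. The accepting set is {q0, q1}.
3 states suffice.
        a   b   c  
>* q0   q1  q0  q0 
 * q1   q2  q1  q1 
   q2   q2  q2  q2 
(> = start, * = accepting)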